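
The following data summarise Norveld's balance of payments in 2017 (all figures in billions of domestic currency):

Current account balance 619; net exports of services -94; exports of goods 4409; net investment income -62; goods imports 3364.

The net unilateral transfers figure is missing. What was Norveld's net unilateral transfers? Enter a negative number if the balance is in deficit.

Current account = goods balance + services balance + net primary income + net secondary income
Sum of the known components = 889
Net unilateral transfers = CA - (known components) = 619 - 889 = -270

-270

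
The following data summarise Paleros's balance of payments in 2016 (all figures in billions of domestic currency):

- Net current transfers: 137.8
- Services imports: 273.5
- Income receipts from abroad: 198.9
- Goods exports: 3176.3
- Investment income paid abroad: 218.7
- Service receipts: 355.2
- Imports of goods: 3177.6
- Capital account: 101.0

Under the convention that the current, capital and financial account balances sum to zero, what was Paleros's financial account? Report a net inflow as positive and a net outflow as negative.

-299.4

Goods balance = 3176.3 - 3177.6 = -1.3
Services balance = 355.2 - 273.5 = 81.7
Trade balance (goods + services) = -1.3 + 81.7 = 80.4
Net primary income = 198.9 - 218.7 = -19.8
Net secondary income = 137.8
Current account = 80.4 + (-19.8) + 137.8 = 198.4
Financial account = -(198.4 + 101.0) = -299.4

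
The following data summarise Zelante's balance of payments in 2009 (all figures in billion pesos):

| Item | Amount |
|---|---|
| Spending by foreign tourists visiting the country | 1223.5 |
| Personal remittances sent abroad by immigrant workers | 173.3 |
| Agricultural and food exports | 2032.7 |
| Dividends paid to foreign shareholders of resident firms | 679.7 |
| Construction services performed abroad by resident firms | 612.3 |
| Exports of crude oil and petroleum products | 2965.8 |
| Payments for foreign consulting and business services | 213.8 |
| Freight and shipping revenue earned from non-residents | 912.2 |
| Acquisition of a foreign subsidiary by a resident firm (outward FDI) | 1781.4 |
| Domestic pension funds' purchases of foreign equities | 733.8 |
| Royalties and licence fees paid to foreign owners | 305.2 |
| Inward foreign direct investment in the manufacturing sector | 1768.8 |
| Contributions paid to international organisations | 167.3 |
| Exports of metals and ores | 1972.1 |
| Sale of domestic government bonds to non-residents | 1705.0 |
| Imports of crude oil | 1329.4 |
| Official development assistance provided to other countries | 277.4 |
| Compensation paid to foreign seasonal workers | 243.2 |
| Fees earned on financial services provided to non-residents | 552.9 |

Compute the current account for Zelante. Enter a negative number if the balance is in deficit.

Goods: 2032.7 + 1972.1 - 1329.4 + 2965.8 = 5641.2
Services: -305.2 + 552.9 + 912.2 + 612.3 + 1223.5 - 213.8 = 2781.9
Primary income: -243.2 - 679.7 = -922.9
Secondary income: -167.3 - 277.4 - 173.3 = -618.0
Current account = 5641.2 + 2781.9 + (-922.9) + (-618.0) = 6882.2
(Excluded from the current account — financial account: acquisition of a foreign subsidiary by a resident firm (outward FDI) 1781.4, domestic pension funds' purchases of foreign equities 733.8, inward foreign direct investment in the manufacturing sector 1768.8, sale of domestic government bonds to non-residents 1705.0.)

6882.2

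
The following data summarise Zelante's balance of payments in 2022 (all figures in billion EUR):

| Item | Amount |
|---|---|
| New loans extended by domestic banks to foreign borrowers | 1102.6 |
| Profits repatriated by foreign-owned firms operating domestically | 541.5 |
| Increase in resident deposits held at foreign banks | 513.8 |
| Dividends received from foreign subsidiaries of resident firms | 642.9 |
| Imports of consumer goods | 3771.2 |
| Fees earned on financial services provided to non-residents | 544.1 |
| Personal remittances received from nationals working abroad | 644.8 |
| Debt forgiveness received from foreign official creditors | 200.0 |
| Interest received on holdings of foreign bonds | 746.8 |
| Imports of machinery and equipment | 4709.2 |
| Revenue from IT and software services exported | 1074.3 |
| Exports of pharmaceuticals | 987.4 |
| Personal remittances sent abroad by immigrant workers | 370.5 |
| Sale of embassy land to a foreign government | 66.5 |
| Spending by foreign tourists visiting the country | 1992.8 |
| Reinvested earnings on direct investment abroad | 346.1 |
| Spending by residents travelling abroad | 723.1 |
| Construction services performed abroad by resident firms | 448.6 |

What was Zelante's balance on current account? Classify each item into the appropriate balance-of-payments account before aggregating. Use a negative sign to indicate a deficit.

-2687.7

Goods: -3771.2 + 987.4 - 4709.2 = -7493.0
Services: 1074.3 - 723.1 + 1992.8 + 544.1 + 448.6 = 3336.7
Primary income: 642.9 + 746.8 - 541.5 + 346.1 = 1194.3
Secondary income: 644.8 - 370.5 = 274.3
Current account = (-7493.0) + 3336.7 + 1194.3 + 274.3 = -2687.7
(Excluded from the current account — financial account: new loans extended by domestic banks to foreign borrowers 1102.6, increase in resident deposits held at foreign banks 513.8; capital account: debt forgiveness received from foreign official creditors 200.0, sale of embassy land to a foreign government 66.5.)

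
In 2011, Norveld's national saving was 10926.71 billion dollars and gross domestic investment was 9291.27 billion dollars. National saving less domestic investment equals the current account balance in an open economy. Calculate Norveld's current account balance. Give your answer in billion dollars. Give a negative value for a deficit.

1635.44

CA = S - I = 10926.71 - 9291.27 = 1635.44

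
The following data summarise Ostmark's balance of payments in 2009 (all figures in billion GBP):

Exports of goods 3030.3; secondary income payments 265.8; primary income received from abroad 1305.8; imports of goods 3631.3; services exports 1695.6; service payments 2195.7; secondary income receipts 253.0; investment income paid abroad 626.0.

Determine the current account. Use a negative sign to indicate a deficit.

-434.1

Goods balance = 3030.3 - 3631.3 = -601.0
Services balance = 1695.6 - 2195.7 = -500.1
Trade balance (goods + services) = -601.0 + (-500.1) = -1101.1
Net primary income = 1305.8 - 626.0 = 679.8
Net secondary income = 253.0 - 265.8 = -12.8
Current account = -1101.1 + 679.8 + (-12.8) = -434.1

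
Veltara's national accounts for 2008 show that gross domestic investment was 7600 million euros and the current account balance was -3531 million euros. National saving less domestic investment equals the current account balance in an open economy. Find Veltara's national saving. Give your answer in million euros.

4069

S = I + CA = 7600 + (-3531) = 4069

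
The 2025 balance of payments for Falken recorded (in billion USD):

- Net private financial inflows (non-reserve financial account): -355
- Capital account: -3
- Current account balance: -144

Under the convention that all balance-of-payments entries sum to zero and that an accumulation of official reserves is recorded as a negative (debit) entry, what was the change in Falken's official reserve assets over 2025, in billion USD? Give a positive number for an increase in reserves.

Official reserve transactions balance = -((-144) + (-3) + (-355)) = 502
An accumulation of reserves is recorded as a debit (negative entry), so the change in the stock of reserves is the negative of that balance.
Change in official reserves = -(502) = -502

-502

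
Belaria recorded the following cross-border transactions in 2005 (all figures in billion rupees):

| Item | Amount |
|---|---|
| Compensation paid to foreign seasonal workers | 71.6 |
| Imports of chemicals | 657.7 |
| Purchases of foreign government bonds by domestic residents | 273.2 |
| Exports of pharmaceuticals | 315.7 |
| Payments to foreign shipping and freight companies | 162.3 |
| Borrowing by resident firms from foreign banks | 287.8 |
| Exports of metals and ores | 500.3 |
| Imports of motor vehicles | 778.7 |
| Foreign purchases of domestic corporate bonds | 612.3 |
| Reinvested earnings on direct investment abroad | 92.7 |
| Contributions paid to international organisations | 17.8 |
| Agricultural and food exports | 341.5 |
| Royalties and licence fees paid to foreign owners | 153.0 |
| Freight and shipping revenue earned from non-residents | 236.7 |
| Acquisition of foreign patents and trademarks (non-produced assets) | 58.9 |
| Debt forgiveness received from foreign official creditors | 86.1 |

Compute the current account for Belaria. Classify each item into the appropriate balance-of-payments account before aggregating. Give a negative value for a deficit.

Goods: 341.5 - 778.7 - 657.7 + 500.3 + 315.7 = -278.9
Services: 236.7 - 153.0 - 162.3 = -78.6
Primary income: -71.6 + 92.7 = 21.1
Secondary income: -17.8
Current account = (-278.9) + (-78.6) + 21.1 + (-17.8) = -354.2
(Excluded from the current account — financial account: purchases of foreign government bonds by domestic residents 273.2, borrowing by resident firms from foreign banks 287.8, foreign purchases of domestic corporate bonds 612.3; capital account: acquisition of foreign patents and trademarks (non-produced assets) 58.9, debt forgiveness received from foreign official creditors 86.1.)

-354.2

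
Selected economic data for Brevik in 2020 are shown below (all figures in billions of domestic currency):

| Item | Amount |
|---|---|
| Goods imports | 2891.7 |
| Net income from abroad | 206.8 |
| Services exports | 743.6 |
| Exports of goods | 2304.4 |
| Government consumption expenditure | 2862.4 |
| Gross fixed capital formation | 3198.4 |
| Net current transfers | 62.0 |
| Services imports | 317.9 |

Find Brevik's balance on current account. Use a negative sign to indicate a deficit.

Goods balance = 2304.4 - 2891.7 = -587.3
Services balance = 743.6 - 317.9 = 425.7
Trade balance (goods + services) = -587.3 + 425.7 = -161.6
Net primary income = 206.8
Net secondary income = 62.0
Current account = -161.6 + 206.8 + 62.0 = 107.2

107.2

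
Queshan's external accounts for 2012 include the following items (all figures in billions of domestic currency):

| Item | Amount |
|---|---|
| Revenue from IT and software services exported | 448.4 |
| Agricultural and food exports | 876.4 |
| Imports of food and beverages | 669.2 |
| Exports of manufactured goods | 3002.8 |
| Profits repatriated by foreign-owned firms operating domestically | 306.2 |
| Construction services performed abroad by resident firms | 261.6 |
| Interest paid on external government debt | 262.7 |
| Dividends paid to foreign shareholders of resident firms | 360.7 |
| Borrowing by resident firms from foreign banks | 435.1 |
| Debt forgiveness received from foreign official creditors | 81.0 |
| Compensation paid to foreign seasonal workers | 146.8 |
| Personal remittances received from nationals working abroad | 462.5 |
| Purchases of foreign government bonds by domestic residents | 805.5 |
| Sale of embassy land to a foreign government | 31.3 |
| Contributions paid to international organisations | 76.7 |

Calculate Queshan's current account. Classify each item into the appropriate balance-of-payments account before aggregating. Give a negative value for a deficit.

3229.4

Goods: 876.4 + 3002.8 - 669.2 = 3210.0
Services: 261.6 + 448.4 = 710.0
Primary income: -146.8 - 360.7 - 262.7 - 306.2 = -1076.4
Secondary income: -76.7 + 462.5 = 385.8
Current account = 3210.0 + 710.0 + (-1076.4) + 385.8 = 3229.4
(Excluded from the current account — financial account: borrowing by resident firms from foreign banks 435.1, purchases of foreign government bonds by domestic residents 805.5; capital account: debt forgiveness received from foreign official creditors 81.0, sale of embassy land to a foreign government 31.3.)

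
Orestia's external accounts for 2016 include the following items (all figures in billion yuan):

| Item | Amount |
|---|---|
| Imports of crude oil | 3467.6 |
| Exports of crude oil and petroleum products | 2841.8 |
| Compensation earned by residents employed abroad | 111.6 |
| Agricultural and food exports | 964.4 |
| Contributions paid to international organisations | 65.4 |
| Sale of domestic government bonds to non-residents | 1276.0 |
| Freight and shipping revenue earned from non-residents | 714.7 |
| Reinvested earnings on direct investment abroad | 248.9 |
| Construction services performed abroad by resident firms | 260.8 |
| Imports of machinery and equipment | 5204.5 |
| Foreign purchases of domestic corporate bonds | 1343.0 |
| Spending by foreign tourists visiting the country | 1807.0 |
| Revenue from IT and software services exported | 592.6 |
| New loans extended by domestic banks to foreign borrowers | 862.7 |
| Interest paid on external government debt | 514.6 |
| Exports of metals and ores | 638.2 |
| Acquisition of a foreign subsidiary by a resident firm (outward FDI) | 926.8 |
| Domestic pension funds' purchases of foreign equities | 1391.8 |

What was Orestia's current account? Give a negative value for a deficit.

-1072.1

Goods: 638.2 - 3467.6 + 964.4 + 2841.8 - 5204.5 = -4227.7
Services: 714.7 + 260.8 + 1807.0 + 592.6 = 3375.1
Primary income: 248.9 + 111.6 - 514.6 = -154.1
Secondary income: -65.4
Current account = (-4227.7) + 3375.1 + (-154.1) + (-65.4) = -1072.1
(Excluded from the current account — financial account: sale of domestic government bonds to non-residents 1276.0, foreign purchases of domestic corporate bonds 1343.0, new loans extended by domestic banks to foreign borrowers 862.7, acquisition of a foreign subsidiary by a resident firm (outward FDI) 926.8, domestic pension funds' purchases of foreign equities 1391.8.)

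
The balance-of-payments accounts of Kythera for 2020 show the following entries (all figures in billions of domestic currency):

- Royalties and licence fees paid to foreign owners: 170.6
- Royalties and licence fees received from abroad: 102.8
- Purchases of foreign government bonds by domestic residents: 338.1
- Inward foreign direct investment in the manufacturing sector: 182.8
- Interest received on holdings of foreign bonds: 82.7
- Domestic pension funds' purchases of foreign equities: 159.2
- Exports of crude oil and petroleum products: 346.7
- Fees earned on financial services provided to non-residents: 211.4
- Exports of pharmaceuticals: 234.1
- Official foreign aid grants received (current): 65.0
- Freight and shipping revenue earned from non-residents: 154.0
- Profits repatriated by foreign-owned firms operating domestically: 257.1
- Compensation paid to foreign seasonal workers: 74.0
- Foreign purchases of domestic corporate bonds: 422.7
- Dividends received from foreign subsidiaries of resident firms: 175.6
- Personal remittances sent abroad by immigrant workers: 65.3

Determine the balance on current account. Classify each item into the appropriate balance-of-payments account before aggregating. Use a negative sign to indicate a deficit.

805.3

Goods: 234.1 + 346.7 = 580.8
Services: -170.6 + 102.8 + 154.0 + 211.4 = 297.6
Primary income: 82.7 + 175.6 - 257.1 - 74.0 = -72.8
Secondary income: 65.0 - 65.3 = -0.3
Current account = 580.8 + 297.6 + (-72.8) + (-0.3) = 805.3
(Excluded from the current account — financial account: purchases of foreign government bonds by domestic residents 338.1, inward foreign direct investment in the manufacturing sector 182.8, domestic pension funds' purchases of foreign equities 159.2, foreign purchases of domestic corporate bonds 422.7.)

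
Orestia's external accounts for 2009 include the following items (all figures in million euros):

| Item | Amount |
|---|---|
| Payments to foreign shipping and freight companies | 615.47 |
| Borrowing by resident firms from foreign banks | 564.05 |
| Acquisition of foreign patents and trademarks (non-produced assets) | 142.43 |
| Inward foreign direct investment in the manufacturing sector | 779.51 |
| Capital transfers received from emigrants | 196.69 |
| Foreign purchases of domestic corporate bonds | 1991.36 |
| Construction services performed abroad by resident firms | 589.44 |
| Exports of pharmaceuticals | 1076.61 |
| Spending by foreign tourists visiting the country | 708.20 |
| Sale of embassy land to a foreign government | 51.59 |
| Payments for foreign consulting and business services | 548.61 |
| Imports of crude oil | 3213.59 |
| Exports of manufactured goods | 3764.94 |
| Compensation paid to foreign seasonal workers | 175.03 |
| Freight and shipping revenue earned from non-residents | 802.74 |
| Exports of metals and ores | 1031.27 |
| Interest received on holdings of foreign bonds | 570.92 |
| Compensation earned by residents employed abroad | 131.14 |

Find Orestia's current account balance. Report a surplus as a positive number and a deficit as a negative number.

4122.56

Goods: 3764.94 + 1031.27 + 1076.61 - 3213.59 = 2659.23
Services: 589.44 - 548.61 - 615.47 + 708.20 + 802.74 = 936.30
Primary income: 131.14 - 175.03 + 570.92 = 527.03
Current account = 2659.23 + 936.30 + 527.03 = 4122.56
(Excluded from the current account — financial account: borrowing by resident firms from foreign banks 564.05, inward foreign direct investment in the manufacturing sector 779.51, foreign purchases of domestic corporate bonds 1991.36; capital account: acquisition of foreign patents and trademarks (non-produced assets) 142.43, capital transfers received from emigrants 196.69, sale of embassy land to a foreign government 51.59.)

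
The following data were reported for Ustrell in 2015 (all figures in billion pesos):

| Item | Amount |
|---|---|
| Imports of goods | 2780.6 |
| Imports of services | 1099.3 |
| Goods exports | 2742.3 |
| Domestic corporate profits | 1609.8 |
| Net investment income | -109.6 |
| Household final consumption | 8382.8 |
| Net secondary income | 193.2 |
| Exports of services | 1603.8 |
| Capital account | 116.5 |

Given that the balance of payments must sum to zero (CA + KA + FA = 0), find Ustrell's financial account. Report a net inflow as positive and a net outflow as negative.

-666.3

Goods balance = 2742.3 - 2780.6 = -38.3
Services balance = 1603.8 - 1099.3 = 504.5
Trade balance (goods + services) = -38.3 + 504.5 = 466.2
Net primary income = -109.6
Net secondary income = 193.2
Current account = 466.2 + (-109.6) + 193.2 = 549.8
Financial account = -(549.8 + 116.5) = -666.3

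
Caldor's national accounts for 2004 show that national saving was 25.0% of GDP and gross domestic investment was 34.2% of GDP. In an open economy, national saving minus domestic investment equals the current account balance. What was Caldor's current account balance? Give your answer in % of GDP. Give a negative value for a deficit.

S - I = CA (net lending to the rest of the world).
CA = S - I = 25.0 - 34.2 = -9.2

-9.2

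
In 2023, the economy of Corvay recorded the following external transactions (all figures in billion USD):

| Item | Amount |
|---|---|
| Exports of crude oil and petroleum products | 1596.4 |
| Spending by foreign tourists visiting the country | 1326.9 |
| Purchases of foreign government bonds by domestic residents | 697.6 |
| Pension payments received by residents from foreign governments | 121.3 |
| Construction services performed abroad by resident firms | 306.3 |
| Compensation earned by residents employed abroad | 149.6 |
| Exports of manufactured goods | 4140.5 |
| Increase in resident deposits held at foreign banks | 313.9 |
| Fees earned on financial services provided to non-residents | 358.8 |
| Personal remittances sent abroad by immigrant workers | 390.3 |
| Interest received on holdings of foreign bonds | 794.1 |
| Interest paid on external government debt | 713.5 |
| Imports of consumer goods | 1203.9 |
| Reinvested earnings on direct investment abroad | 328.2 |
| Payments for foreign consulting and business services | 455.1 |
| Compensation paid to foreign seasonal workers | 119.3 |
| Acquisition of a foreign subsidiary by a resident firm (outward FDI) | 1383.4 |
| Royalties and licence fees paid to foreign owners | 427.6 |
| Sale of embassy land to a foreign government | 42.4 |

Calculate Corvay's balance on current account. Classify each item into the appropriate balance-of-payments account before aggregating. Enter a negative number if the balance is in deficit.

5812.4

Goods: 4140.5 + 1596.4 - 1203.9 = 4533.0
Services: 358.8 + 306.3 - 427.6 - 455.1 + 1326.9 = 1109.3
Primary income: -119.3 - 713.5 + 794.1 + 328.2 + 149.6 = 439.1
Secondary income: 121.3 - 390.3 = -269.0
Current account = 4533.0 + 1109.3 + 439.1 + (-269.0) = 5812.4
(Excluded from the current account — financial account: purchases of foreign government bonds by domestic residents 697.6, increase in resident deposits held at foreign banks 313.9, acquisition of a foreign subsidiary by a resident firm (outward FDI) 1383.4; capital account: sale of embassy land to a foreign government 42.4.)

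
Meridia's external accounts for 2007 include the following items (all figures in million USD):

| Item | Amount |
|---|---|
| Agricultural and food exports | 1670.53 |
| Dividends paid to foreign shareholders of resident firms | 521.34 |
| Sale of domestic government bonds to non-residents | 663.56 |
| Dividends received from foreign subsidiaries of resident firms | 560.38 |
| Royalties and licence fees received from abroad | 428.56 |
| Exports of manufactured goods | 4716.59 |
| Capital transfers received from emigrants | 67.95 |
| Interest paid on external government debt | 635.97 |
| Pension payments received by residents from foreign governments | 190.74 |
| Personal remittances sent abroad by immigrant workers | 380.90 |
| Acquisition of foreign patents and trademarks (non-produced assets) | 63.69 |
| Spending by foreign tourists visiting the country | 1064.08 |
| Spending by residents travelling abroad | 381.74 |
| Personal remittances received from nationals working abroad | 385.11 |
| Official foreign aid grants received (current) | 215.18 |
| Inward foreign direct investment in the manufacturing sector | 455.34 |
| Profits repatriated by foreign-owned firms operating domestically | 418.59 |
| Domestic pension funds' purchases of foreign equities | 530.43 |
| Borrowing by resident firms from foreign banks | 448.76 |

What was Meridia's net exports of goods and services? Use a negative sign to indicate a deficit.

7498.02

Goods: 1670.53 + 4716.59 = 6387.12
Services: -381.74 + 1064.08 + 428.56 = 1110.90
Trade balance = 6387.12 + 1110.90 = 7498.02
(Excluded from the trade balance — primary income: dividends paid to foreign shareholders of resident firms 521.34, dividends received from foreign subsidiaries of resident firms 560.38, interest paid on external government debt 635.97, profits repatriated by foreign-owned firms operating domestically 418.59; financial account: sale of domestic government bonds to non-residents 663.56, inward foreign direct investment in the manufacturing sector 455.34, domestic pension funds' purchases of foreign equities 530.43, borrowing by resident firms from foreign banks 448.76; capital account: capital transfers received from emigrants 67.95, acquisition of foreign patents and trademarks (non-produced assets) 63.69; secondary income: pension payments received by residents from foreign governments 190.74, personal remittances sent abroad by immigrant workers 380.90, personal remittances received from nationals working abroad 385.11, official foreign aid grants received (current) 215.18.)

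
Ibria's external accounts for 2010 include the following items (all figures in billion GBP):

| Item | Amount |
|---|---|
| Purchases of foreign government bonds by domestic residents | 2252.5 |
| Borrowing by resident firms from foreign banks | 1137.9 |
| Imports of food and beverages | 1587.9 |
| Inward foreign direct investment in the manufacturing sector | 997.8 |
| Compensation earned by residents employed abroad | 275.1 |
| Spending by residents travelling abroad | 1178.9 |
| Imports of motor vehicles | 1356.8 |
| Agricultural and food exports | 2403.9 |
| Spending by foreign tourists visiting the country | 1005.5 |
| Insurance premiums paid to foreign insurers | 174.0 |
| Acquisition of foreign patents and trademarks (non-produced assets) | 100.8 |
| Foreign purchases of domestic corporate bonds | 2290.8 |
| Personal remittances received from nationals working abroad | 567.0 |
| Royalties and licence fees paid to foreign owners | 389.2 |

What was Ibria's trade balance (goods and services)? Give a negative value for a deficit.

Goods: 2403.9 - 1356.8 - 1587.9 = -540.8
Services: 1005.5 - 174.0 - 389.2 - 1178.9 = -736.6
Trade balance = -540.8 + (-736.6) = -1277.4
(Excluded from the trade balance — financial account: purchases of foreign government bonds by domestic residents 2252.5, borrowing by resident firms from foreign banks 1137.9, inward foreign direct investment in the manufacturing sector 997.8, foreign purchases of domestic corporate bonds 2290.8; primary income: compensation earned by residents employed abroad 275.1; capital account: acquisition of foreign patents and trademarks (non-produced assets) 100.8; secondary income: personal remittances received from nationals working abroad 567.0.)

-1277.4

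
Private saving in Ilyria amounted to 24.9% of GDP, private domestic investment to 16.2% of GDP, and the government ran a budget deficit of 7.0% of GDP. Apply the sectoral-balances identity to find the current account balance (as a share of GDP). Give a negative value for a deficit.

By the sectoral-balances identity, CA = (S_private - I) + (T - G).
Private balance = 24.9 - 16.2 = 8.7
Government balance (T - G) = -7.0
CA = 8.7 + (-7.0) = 1.7

1.7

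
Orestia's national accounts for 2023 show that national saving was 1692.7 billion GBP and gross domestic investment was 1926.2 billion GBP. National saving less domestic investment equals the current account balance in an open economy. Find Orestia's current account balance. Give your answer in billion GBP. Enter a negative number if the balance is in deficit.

-233.5

CA = S - I = 1692.7 - 1926.2 = -233.5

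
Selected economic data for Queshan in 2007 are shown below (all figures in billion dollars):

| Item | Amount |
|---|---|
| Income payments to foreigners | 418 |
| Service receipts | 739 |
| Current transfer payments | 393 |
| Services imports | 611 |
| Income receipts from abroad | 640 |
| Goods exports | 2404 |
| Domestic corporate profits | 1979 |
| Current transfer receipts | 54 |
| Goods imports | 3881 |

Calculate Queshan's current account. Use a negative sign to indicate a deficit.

-1466

Goods balance = 2404 - 3881 = -1477
Services balance = 739 - 611 = 128
Trade balance (goods + services) = -1477 + 128 = -1349
Net primary income = 640 - 418 = 222
Net secondary income = 54 - 393 = -339
Current account = -1349 + 222 + (-339) = -1466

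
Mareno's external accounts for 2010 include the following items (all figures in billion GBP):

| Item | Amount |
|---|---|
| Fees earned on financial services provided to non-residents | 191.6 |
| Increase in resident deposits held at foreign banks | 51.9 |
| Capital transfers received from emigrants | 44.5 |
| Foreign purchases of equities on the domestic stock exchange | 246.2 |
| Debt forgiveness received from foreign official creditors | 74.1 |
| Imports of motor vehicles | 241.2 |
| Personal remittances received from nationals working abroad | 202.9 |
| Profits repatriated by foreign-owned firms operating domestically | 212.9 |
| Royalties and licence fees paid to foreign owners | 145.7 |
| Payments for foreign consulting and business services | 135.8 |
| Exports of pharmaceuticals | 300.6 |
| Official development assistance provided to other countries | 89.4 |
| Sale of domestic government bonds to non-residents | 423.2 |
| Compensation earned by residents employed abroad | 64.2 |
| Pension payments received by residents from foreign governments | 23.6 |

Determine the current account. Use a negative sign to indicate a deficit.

Goods: -241.2 + 300.6 = 59.4
Services: -135.8 + 191.6 - 145.7 = -89.9
Primary income: 64.2 - 212.9 = -148.7
Secondary income: 202.9 + 23.6 - 89.4 = 137.1
Current account = 59.4 + (-89.9) + (-148.7) + 137.1 = -42.1
(Excluded from the current account — financial account: increase in resident deposits held at foreign banks 51.9, foreign purchases of equities on the domestic stock exchange 246.2, sale of domestic government bonds to non-residents 423.2; capital account: capital transfers received from emigrants 44.5, debt forgiveness received from foreign official creditors 74.1.)

-42.1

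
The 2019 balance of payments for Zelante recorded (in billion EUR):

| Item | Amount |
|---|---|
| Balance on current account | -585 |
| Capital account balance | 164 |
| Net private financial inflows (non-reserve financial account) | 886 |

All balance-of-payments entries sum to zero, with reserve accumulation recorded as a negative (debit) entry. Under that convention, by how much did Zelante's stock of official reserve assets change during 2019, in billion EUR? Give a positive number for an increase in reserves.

465

Official reserve transactions balance = -((-585) + 164 + 886) = -465
An accumulation of reserves is recorded as a debit (negative entry), so the change in the stock of reserves is the negative of that balance.
Change in official reserves = -(-465) = 465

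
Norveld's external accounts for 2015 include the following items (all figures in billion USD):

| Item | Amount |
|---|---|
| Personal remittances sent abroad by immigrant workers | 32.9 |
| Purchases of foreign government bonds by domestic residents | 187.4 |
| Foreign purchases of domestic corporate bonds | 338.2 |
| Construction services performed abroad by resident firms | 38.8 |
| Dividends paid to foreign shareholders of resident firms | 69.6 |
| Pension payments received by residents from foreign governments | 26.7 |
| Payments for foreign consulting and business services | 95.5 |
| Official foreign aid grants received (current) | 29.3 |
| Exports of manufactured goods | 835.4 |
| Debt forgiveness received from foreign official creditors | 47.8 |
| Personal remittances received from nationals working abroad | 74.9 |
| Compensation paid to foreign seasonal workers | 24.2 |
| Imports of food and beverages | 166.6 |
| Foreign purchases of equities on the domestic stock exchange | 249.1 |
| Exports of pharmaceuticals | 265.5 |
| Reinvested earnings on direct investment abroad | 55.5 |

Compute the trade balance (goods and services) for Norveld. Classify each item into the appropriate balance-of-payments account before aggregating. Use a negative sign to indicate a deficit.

Goods: -166.6 + 835.4 + 265.5 = 934.3
Services: 38.8 - 95.5 = -56.7
Trade balance = 934.3 + (-56.7) = 877.6
(Excluded from the trade balance — secondary income: personal remittances sent abroad by immigrant workers 32.9, pension payments received by residents from foreign governments 26.7, official foreign aid grants received (current) 29.3, personal remittances received from nationals working abroad 74.9; financial account: purchases of foreign government bonds by domestic residents 187.4, foreign purchases of domestic corporate bonds 338.2, foreign purchases of equities on the domestic stock exchange 249.1; primary income: dividends paid to foreign shareholders of resident firms 69.6, compensation paid to foreign seasonal workers 24.2, reinvested earnings on direct investment abroad 55.5; capital account: debt forgiveness received from foreign official creditors 47.8.)

877.6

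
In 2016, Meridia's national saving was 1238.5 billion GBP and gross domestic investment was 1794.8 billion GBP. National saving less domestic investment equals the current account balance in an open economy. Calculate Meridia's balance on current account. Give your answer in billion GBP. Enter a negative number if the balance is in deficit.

-556.3

CA = S - I = 1238.5 - 1794.8 = -556.3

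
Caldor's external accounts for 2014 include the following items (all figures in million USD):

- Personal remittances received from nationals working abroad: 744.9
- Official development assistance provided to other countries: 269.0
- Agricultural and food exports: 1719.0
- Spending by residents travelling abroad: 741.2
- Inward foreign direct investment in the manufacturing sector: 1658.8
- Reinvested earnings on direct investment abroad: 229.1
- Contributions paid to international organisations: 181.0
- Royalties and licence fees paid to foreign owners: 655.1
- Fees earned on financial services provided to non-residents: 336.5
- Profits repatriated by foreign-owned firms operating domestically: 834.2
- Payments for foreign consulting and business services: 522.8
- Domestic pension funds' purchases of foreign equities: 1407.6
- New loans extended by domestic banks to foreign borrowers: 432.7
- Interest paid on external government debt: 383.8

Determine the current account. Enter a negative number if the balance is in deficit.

-557.6

Goods: 1719.0
Services: -522.8 + 336.5 - 741.2 - 655.1 = -1582.6
Primary income: -383.8 + 229.1 - 834.2 = -988.9
Secondary income: -181.0 + 744.9 - 269.0 = 294.9
Current account = 1719.0 + (-1582.6) + (-988.9) + 294.9 = -557.6
(Excluded from the current account — financial account: inward foreign direct investment in the manufacturing sector 1658.8, domestic pension funds' purchases of foreign equities 1407.6, new loans extended by domestic banks to foreign borrowers 432.7.)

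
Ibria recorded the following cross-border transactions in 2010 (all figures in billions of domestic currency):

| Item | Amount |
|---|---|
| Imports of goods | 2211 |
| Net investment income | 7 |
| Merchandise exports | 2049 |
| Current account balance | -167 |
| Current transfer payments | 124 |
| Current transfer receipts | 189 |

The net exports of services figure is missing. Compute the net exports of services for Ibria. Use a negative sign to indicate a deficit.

Current account = goods balance + services balance + net primary income + net secondary income
Sum of the known components = -90
Net exports of services = CA - (known components) = -167 - (-90) = -77

-77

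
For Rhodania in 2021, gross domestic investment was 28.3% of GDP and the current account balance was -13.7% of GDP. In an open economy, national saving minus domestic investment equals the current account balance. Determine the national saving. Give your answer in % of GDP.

S = I + CA = 28.3 + (-13.7) = 14.6

14.6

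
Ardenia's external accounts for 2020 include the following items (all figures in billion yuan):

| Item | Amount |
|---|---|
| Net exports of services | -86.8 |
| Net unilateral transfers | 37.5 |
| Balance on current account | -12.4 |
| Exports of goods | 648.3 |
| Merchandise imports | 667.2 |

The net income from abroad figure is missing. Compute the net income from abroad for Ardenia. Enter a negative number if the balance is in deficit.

Current account = goods balance + services balance + net primary income + net secondary income
Sum of the known components = -68.2
Net income from abroad = CA - (known components) = -12.4 - (-68.2) = 55.8

55.8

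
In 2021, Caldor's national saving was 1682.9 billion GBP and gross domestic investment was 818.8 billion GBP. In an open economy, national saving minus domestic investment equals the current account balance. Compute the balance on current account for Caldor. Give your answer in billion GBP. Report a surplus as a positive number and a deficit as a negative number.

864.1

CA = S - I = 1682.9 - 818.8 = 864.1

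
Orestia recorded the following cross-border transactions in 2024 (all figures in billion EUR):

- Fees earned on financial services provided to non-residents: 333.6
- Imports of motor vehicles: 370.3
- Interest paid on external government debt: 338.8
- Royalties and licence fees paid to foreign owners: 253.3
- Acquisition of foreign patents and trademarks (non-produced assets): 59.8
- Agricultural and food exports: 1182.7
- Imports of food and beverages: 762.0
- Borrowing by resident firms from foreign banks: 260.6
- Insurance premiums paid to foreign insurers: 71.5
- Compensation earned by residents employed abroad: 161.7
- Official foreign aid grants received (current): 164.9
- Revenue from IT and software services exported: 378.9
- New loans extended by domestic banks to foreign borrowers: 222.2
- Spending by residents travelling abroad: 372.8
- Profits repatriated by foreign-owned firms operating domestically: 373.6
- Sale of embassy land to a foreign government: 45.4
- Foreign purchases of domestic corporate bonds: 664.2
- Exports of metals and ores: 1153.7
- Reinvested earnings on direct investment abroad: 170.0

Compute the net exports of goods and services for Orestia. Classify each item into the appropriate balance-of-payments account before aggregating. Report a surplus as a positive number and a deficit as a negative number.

1219.0

Goods: -370.3 + 1153.7 - 762.0 + 1182.7 = 1204.1
Services: -71.5 - 372.8 + 333.6 + 378.9 - 253.3 = 14.9
Trade balance = 1204.1 + 14.9 = 1219.0
(Excluded from the trade balance — primary income: interest paid on external government debt 338.8, compensation earned by residents employed abroad 161.7, profits repatriated by foreign-owned firms operating domestically 373.6, reinvested earnings on direct investment abroad 170.0; capital account: acquisition of foreign patents and trademarks (non-produced assets) 59.8, sale of embassy land to a foreign government 45.4; financial account: borrowing by resident firms from foreign banks 260.6, new loans extended by domestic banks to foreign borrowers 222.2, foreign purchases of domestic corporate bonds 664.2; secondary income: official foreign aid grants received (current) 164.9.)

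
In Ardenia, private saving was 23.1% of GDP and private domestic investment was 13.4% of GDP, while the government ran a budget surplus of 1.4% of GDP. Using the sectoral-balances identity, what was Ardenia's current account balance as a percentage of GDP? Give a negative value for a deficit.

11.1

By the sectoral-balances identity, CA = (S_private - I) + (T - G).
Private balance = 23.1 - 13.4 = 9.7
Government balance (T - G) = 1.4
CA = 9.7 + 1.4 = 11.1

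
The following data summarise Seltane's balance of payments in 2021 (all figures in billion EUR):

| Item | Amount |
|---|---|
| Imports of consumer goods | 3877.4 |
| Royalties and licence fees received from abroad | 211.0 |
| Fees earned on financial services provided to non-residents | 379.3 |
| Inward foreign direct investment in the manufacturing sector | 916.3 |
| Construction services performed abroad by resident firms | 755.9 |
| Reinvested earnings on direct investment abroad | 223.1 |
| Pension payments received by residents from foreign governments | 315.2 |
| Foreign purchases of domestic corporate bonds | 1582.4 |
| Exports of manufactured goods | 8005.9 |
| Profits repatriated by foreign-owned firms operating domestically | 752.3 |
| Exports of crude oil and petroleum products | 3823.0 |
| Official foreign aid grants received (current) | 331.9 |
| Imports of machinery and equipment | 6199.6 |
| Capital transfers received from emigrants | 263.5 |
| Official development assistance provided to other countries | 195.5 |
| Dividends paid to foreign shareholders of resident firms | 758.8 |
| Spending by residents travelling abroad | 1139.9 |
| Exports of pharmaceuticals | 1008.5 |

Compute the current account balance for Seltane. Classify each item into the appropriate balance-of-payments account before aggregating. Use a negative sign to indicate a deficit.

2130.3

Goods: 1008.5 - 3877.4 - 6199.6 + 8005.9 + 3823.0 = 2760.4
Services: 379.3 + 755.9 + 211.0 - 1139.9 = 206.3
Primary income: 223.1 - 752.3 - 758.8 = -1288.0
Secondary income: -195.5 + 315.2 + 331.9 = 451.6
Current account = 2760.4 + 206.3 + (-1288.0) + 451.6 = 2130.3
(Excluded from the current account — financial account: inward foreign direct investment in the manufacturing sector 916.3, foreign purchases of domestic corporate bonds 1582.4; capital account: capital transfers received from emigrants 263.5.)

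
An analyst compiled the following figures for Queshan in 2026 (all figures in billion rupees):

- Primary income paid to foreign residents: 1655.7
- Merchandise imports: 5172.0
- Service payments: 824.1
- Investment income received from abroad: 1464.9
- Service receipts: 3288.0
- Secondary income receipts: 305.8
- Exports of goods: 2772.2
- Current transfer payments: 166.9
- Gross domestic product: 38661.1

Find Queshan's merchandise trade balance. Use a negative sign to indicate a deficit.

Goods balance = 2772.2 - 5172.0 = -2399.8

-2399.8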